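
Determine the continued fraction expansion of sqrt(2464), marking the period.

[49; (1, 1, 1, 3, 3, 3, 1, 1, 1, 98)]

Write x_i = (sqrt(2464) + m_i)/d_i with (m_0, d_0) = (0, 1). a_0 = floor(sqrt(2464)) = 49, since 49^2 = 2401 <= 2464 < 2500 = 50^2.
Iterate m_{i+1} = d_i*a_i - m_i, d_{i+1} = (2464 - m_{i+1}^2)/d_i, a_{i+1} = floor((a_0 + m_{i+1})/d_{i+1}):
  m_1 = 1*49 - 0 = 49, d_1 = (2464 - 49^2)/1 = 63/1 = 63, a_1 = floor((49 + 49)/63) = 1.
  m_2 = 63*1 - 49 = 14, d_2 = (2464 - 14^2)/63 = 2268/63 = 36, a_2 = floor((49 + 14)/36) = 1.
  m_3 = 36*1 - 14 = 22, d_3 = (2464 - 22^2)/36 = 1980/36 = 55, a_3 = floor((49 + 22)/55) = 1.
  m_4 = 55*1 - 22 = 33, d_4 = (2464 - 33^2)/55 = 1375/55 = 25, a_4 = floor((49 + 33)/25) = 3.
  m_5 = 25*3 - 33 = 42, d_5 = (2464 - 42^2)/25 = 700/25 = 28, a_5 = floor((49 + 42)/28) = 3.
  m_6 = 28*3 - 42 = 42, d_6 = (2464 - 42^2)/28 = 700/28 = 25, a_6 = floor((49 + 42)/25) = 3.
  m_7 = 25*3 - 42 = 33, d_7 = (2464 - 33^2)/25 = 1375/25 = 55, a_7 = floor((49 + 33)/55) = 1.
  m_8 = 55*1 - 33 = 22, d_8 = (2464 - 22^2)/55 = 1980/55 = 36, a_8 = floor((49 + 22)/36) = 1.
  m_9 = 36*1 - 22 = 14, d_9 = (2464 - 14^2)/36 = 2268/36 = 63, a_9 = floor((49 + 14)/63) = 1.
  m_10 = 63*1 - 14 = 49, d_10 = (2464 - 49^2)/63 = 63/63 = 1, a_10 = floor((49 + 49)/1) = 98.
  m_11 = 1*98 - 49 = 49, d_11 = (2464 - 49^2)/1 = 63/1 = 63: (m_11, d_11) = (m_1, d_1) = (49, 63), so from here the quotients repeat a_1, ..., a_10; the period length is 10.
Hence the expansion of sqrt(2464) is a_0 = 49 followed by the repeating block 1, 1, 1, 3, 3, 3, 1, 1, 1, 98 (period 10).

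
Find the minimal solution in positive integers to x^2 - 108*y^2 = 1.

First expand sqrt(108) as a continued fraction. With x_i = (sqrt(108) + m_i)/d_i and (m_0, d_0) = (0, 1): a_0 = floor(sqrt(108)) = 10, since 10^2 = 100 <= 108 < 121 = 11^2.
Iterate m_{i+1} = d_i*a_i - m_i, d_{i+1} = (108 - m_{i+1}^2)/d_i, a_{i+1} = floor((a_0 + m_{i+1})/d_{i+1}):
  m_1 = 1*10 - 0 = 10, d_1 = (108 - 10^2)/1 = 8/1 = 8, a_1 = floor((10 + 10)/8) = 2.
  m_2 = 8*2 - 10 = 6, d_2 = (108 - 6^2)/8 = 72/8 = 9, a_2 = floor((10 + 6)/9) = 1.
  m_3 = 9*1 - 6 = 3, d_3 = (108 - 3^2)/9 = 99/9 = 11, a_3 = floor((10 + 3)/11) = 1.
  m_4 = 11*1 - 3 = 8, d_4 = (108 - 8^2)/11 = 44/11 = 4, a_4 = floor((10 + 8)/4) = 4.
  m_5 = 4*4 - 8 = 8, d_5 = (108 - 8^2)/4 = 44/4 = 11, a_5 = floor((10 + 8)/11) = 1.
  m_6 = 11*1 - 8 = 3, d_6 = (108 - 3^2)/11 = 99/11 = 9, a_6 = floor((10 + 3)/9) = 1.
  m_7 = 9*1 - 3 = 6, d_7 = (108 - 6^2)/9 = 72/9 = 8, a_7 = floor((10 + 6)/8) = 2.
  m_8 = 8*2 - 6 = 10, d_8 = (108 - 10^2)/8 = 8/8 = 1, a_8 = floor((10 + 10)/1) = 20.
  m_9 = 1*20 - 10 = 10, d_9 = (108 - 10^2)/1 = 8/1 = 8: (m_9, d_9) = (m_1, d_1) = (10, 8), so from here the quotients repeat a_1, ..., a_8; the period length is 8.
So sqrt(108) = [10; (2, 1, 1, 4, 1, 1, 2, 20)] with period length k = 8.
k is even, so the fundamental solution of x^2 - 108y^2 = 1 is (p_{k-1}, q_{k-1}) = (p_7, q_7); compute convergents through index 7.
Convergents (p_i = a_i*p_{i-1} + p_{i-2}, q_i = a_i*q_{i-1} + q_{i-2} with p_{-2}=0, p_{-1}=1, q_{-2}=1, q_{-1}=0):
  i=0: a_0=10, p_0 = 10*1 + 0 = 10, q_0 = 10*0 + 1 = 1.
  i=1: a_1=2, p_1 = 2*10 + 1 = 21, q_1 = 2*1 + 0 = 2.
  i=2: a_2=1, p_2 = 1*21 + 10 = 31, q_2 = 1*2 + 1 = 3.
  i=3: a_3=1, p_3 = 1*31 + 21 = 52, q_3 = 1*3 + 2 = 5.
  i=4: a_4=4, p_4 = 4*52 + 31 = 239, q_4 = 4*5 + 3 = 23.
  i=5: a_5=1, p_5 = 1*239 + 52 = 291, q_5 = 1*23 + 5 = 28.
  i=6: a_6=1, p_6 = 1*291 + 239 = 530, q_6 = 1*28 + 23 = 51.
  i=7: a_7=2, p_7 = 2*530 + 291 = 1351, q_7 = 2*51 + 28 = 130.
Check: 1351^2 - 108*130^2 = 1825201 - 1825200 = 1, so (x, y) = (1351, 130) solves the equation, and by the theorem it is the least positive solution.

(x, y) = (1351, 130)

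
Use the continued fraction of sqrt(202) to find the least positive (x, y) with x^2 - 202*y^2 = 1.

First expand sqrt(202) as a continued fraction. With x_i = (sqrt(202) + m_i)/d_i and (m_0, d_0) = (0, 1): a_0 = floor(sqrt(202)) = 14, since 14^2 = 196 <= 202 < 225 = 15^2.
Iterate m_{i+1} = d_i*a_i - m_i, d_{i+1} = (202 - m_{i+1}^2)/d_i, a_{i+1} = floor((a_0 + m_{i+1})/d_{i+1}):
  m_1 = 1*14 - 0 = 14, d_1 = (202 - 14^2)/1 = 6/1 = 6, a_1 = floor((14 + 14)/6) = 4.
  m_2 = 6*4 - 14 = 10, d_2 = (202 - 10^2)/6 = 102/6 = 17, a_2 = floor((14 + 10)/17) = 1.
  m_3 = 17*1 - 10 = 7, d_3 = (202 - 7^2)/17 = 153/17 = 9, a_3 = floor((14 + 7)/9) = 2.
  m_4 = 9*2 - 7 = 11, d_4 = (202 - 11^2)/9 = 81/9 = 9, a_4 = floor((14 + 11)/9) = 2.
  m_5 = 9*2 - 11 = 7, d_5 = (202 - 7^2)/9 = 153/9 = 17, a_5 = floor((14 + 7)/17) = 1.
  m_6 = 17*1 - 7 = 10, d_6 = (202 - 10^2)/17 = 102/17 = 6, a_6 = floor((14 + 10)/6) = 4.
  m_7 = 6*4 - 10 = 14, d_7 = (202 - 14^2)/6 = 6/6 = 1, a_7 = floor((14 + 14)/1) = 28.
  m_8 = 1*28 - 14 = 14, d_8 = (202 - 14^2)/1 = 6/1 = 6: (m_8, d_8) = (m_1, d_1) = (14, 6), so from here the quotients repeat a_1, ..., a_7; the period length is 7.
So sqrt(202) = [14; (4, 1, 2, 2, 1, 4, 28)] with period length k = 7.
k is odd, so (p_{k-1}, q_{k-1}) only solves x^2 - 202y^2 = -1 and the fundamental solution of x^2 - 202y^2 = 1 is (p_{2k-1}, q_{2k-1}) = (p_13, q_13); compute convergents through index 13, running through the period twice.
Convergents (p_i = a_i*p_{i-1} + p_{i-2}, q_i = a_i*q_{i-1} + q_{i-2} with p_{-2}=0, p_{-1}=1, q_{-2}=1, q_{-1}=0):
  i=0: a_0=14, p_0 = 14*1 + 0 = 14, q_0 = 14*0 + 1 = 1.
  i=1: a_1=4, p_1 = 4*14 + 1 = 57, q_1 = 4*1 + 0 = 4.
  i=2: a_2=1, p_2 = 1*57 + 14 = 71, q_2 = 1*4 + 1 = 5.
  i=3: a_3=2, p_3 = 2*71 + 57 = 199, q_3 = 2*5 + 4 = 14.
  i=4: a_4=2, p_4 = 2*199 + 71 = 469, q_4 = 2*14 + 5 = 33.
  i=5: a_5=1, p_5 = 1*469 + 199 = 668, q_5 = 1*33 + 14 = 47.
  i=6: a_6=4, p_6 = 4*668 + 469 = 3141, q_6 = 4*47 + 33 = 221.
  i=7: a_7=28, p_7 = 28*3141 + 668 = 88616, q_7 = 28*221 + 47 = 6235.
  i=8: a_8=4, p_8 = 4*88616 + 3141 = 357605, q_8 = 4*6235 + 221 = 25161.
  i=9: a_9=1, p_9 = 1*357605 + 88616 = 446221, q_9 = 1*25161 + 6235 = 31396.
  i=10: a_10=2, p_10 = 2*446221 + 357605 = 1250047, q_10 = 2*31396 + 25161 = 87953.
  i=11: a_11=2, p_11 = 2*1250047 + 446221 = 2946315, q_11 = 2*87953 + 31396 = 207302.
  i=12: a_12=1, p_12 = 1*2946315 + 1250047 = 4196362, q_12 = 1*207302 + 87953 = 295255.
  i=13: a_13=4, p_13 = 4*4196362 + 2946315 = 19731763, q_13 = 4*295255 + 207302 = 1388322.
Indeed p_6^2 - 202*q_6^2 = 9865881 - 9865882 = -1, not +1.
Check: 19731763^2 - 202*1388322^2 = 389342471088169 - 389342471088168 = 1, so (x, y) = (19731763, 1388322) solves the equation, and by the theorem it is the least positive solution.

(x, y) = (19731763, 1388322)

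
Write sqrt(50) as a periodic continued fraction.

Write x_i = (sqrt(50) + m_i)/d_i with (m_0, d_0) = (0, 1). a_0 = floor(sqrt(50)) = 7, since 7^2 = 49 <= 50 < 64 = 8^2.
Iterate m_{i+1} = d_i*a_i - m_i, d_{i+1} = (50 - m_{i+1}^2)/d_i, a_{i+1} = floor((a_0 + m_{i+1})/d_{i+1}):
  m_1 = 1*7 - 0 = 7, d_1 = (50 - 7^2)/1 = 1/1 = 1, a_1 = floor((7 + 7)/1) = 14.
  m_2 = 1*14 - 7 = 7, d_2 = (50 - 7^2)/1 = 1/1 = 1: (m_2, d_2) = (m_1, d_1) = (7, 1), so from here the quotient a_1 repeats; the period length is 1.
Hence the expansion of sqrt(50) is a_0 = 7 followed by the repeating block 14 (period 1).

[7; (14)]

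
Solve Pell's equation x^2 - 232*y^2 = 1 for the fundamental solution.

First expand sqrt(232) as a continued fraction. With x_i = (sqrt(232) + m_i)/d_i and (m_0, d_0) = (0, 1): a_0 = floor(sqrt(232)) = 15, since 15^2 = 225 <= 232 < 256 = 16^2.
Iterate m_{i+1} = d_i*a_i - m_i, d_{i+1} = (232 - m_{i+1}^2)/d_i, a_{i+1} = floor((a_0 + m_{i+1})/d_{i+1}):
  m_1 = 1*15 - 0 = 15, d_1 = (232 - 15^2)/1 = 7/1 = 7, a_1 = floor((15 + 15)/7) = 4.
  m_2 = 7*4 - 15 = 13, d_2 = (232 - 13^2)/7 = 63/7 = 9, a_2 = floor((15 + 13)/9) = 3.
  m_3 = 9*3 - 13 = 14, d_3 = (232 - 14^2)/9 = 36/9 = 4, a_3 = floor((15 + 14)/4) = 7.
  m_4 = 4*7 - 14 = 14, d_4 = (232 - 14^2)/4 = 36/4 = 9, a_4 = floor((15 + 14)/9) = 3.
  m_5 = 9*3 - 14 = 13, d_5 = (232 - 13^2)/9 = 63/9 = 7, a_5 = floor((15 + 13)/7) = 4.
  m_6 = 7*4 - 13 = 15, d_6 = (232 - 15^2)/7 = 7/7 = 1, a_6 = floor((15 + 15)/1) = 30.
  m_7 = 1*30 - 15 = 15, d_7 = (232 - 15^2)/1 = 7/1 = 7: (m_7, d_7) = (m_1, d_1) = (15, 7), so from here the quotients repeat a_1, ..., a_6; the period length is 6.
So sqrt(232) = [15; (4, 3, 7, 3, 4, 30)] with period length k = 6.
k is even, so the fundamental solution of x^2 - 232y^2 = 1 is (p_{k-1}, q_{k-1}) = (p_5, q_5); compute convergents through index 5.
Convergents (p_i = a_i*p_{i-1} + p_{i-2}, q_i = a_i*q_{i-1} + q_{i-2} with p_{-2}=0, p_{-1}=1, q_{-2}=1, q_{-1}=0):
  i=0: a_0=15, p_0 = 15*1 + 0 = 15, q_0 = 15*0 + 1 = 1.
  i=1: a_1=4, p_1 = 4*15 + 1 = 61, q_1 = 4*1 + 0 = 4.
  i=2: a_2=3, p_2 = 3*61 + 15 = 198, q_2 = 3*4 + 1 = 13.
  i=3: a_3=7, p_3 = 7*198 + 61 = 1447, q_3 = 7*13 + 4 = 95.
  i=4: a_4=3, p_4 = 3*1447 + 198 = 4539, q_4 = 3*95 + 13 = 298.
  i=5: a_5=4, p_5 = 4*4539 + 1447 = 19603, q_5 = 4*298 + 95 = 1287.
Check: 19603^2 - 232*1287^2 = 384277609 - 384277608 = 1, so (x, y) = (19603, 1287) solves the equation, and by the theorem it is the least positive solution.

(x, y) = (19603, 1287)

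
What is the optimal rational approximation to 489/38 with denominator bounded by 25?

Expand x = 489/38 as a continued fraction with the Euclidean algorithm:
  489 = 12*38 + 33, so a_0 = 12.
  38 = 1*33 + 5, so a_1 = 1.
  33 = 6*5 + 3, so a_2 = 6.
  5 = 1*3 + 2, so a_3 = 1.
  3 = 1*2 + 1, so a_4 = 1.
  2 = 2*1 + 0, so a_5 = 2.
so x = [12; 1, 6, 1, 1, 2].
Convergents (p_i = a_i*p_{i-1} + p_{i-2}, q_i = a_i*q_{i-1} + q_{i-2} with p_{-2}=0, p_{-1}=1, q_{-2}=1, q_{-1}=0), until the denominator exceeds 25:
  i=0: a_0=12, p_0 = 12*1 + 0 = 12, q_0 = 12*0 + 1 = 1.
  i=1: a_1=1, p_1 = 1*12 + 1 = 13, q_1 = 1*1 + 0 = 1.
  i=2: a_2=6, p_2 = 6*13 + 12 = 90, q_2 = 6*1 + 1 = 7.
  i=3: a_3=1, p_3 = 1*90 + 13 = 103, q_3 = 1*7 + 1 = 8.
  i=4: a_4=1, p_4 = 1*103 + 90 = 193, q_4 = 1*8 + 7 = 15.
  i=5: a_5=2, p_5 = 2*193 + 103 = 489, q_5 = 2*15 + 8 = 38.
q_5 = 38 > 25, so the last convergent with denominator <= 25 is p_4/q_4 = 193/15.
The closest fraction with denominator <= 25 is either p_4/q_4 or the intermediate fraction (k*p_4 + p_3)/(k*q_4 + q_3) with the largest k >= 1 whose denominator stays <= 25; these approach x as k grows, and every other convergent or intermediate fraction in range is farther away.
Largest k: floor((25 - q_3)/q_4) = floor((25 - 8)/15) = 1.
That gives (1*193 + 103)/(1*15 + 8) = 296/23.
Compare the errors: |x - 193/15| = |489*15 - 193*38|/(38*15) = 1/570, and |x - 296/23| = |489*23 - 296*38|/(38*23) = 1/874.
Cross-multiplying, 1*570 = 570 < 874 = 1*874, so 1/874 is smaller: the intermediate fraction 296/23 is closer to x than 193/15.

296/23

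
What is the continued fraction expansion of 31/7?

[4; 2, 3]

Run the Euclidean algorithm on 31 and 7; the successive quotients are the partial quotients a_0, a_1, ... (each step inverts the fractional part left over by the previous one):
  31 = 4*7 + 3, so a_0 = 4.
  7 = 2*3 + 1, so a_1 = 2.
  3 = 3*1 + 0, so a_2 = 3.
The remainder reaches 0 after 3 divisions, so the expansion has 3 partial quotients, read off in order.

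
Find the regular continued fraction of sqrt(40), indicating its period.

Write x_i = (sqrt(40) + m_i)/d_i with (m_0, d_0) = (0, 1). a_0 = floor(sqrt(40)) = 6, since 6^2 = 36 <= 40 < 49 = 7^2.
Iterate m_{i+1} = d_i*a_i - m_i, d_{i+1} = (40 - m_{i+1}^2)/d_i, a_{i+1} = floor((a_0 + m_{i+1})/d_{i+1}):
  m_1 = 1*6 - 0 = 6, d_1 = (40 - 6^2)/1 = 4/1 = 4, a_1 = floor((6 + 6)/4) = 3.
  m_2 = 4*3 - 6 = 6, d_2 = (40 - 6^2)/4 = 4/4 = 1, a_2 = floor((6 + 6)/1) = 12.
  m_3 = 1*12 - 6 = 6, d_3 = (40 - 6^2)/1 = 4/1 = 4: (m_3, d_3) = (m_1, d_1) = (6, 4), so from here the quotients repeat a_1, a_2; the period length is 2.
Hence the expansion of sqrt(40) is a_0 = 6 followed by the repeating block 3, 12 (period 2).

[6; (3, 12)]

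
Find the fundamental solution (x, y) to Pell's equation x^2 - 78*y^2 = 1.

First expand sqrt(78) as a continued fraction. With x_i = (sqrt(78) + m_i)/d_i and (m_0, d_0) = (0, 1): a_0 = floor(sqrt(78)) = 8, since 8^2 = 64 <= 78 < 81 = 9^2.
Iterate m_{i+1} = d_i*a_i - m_i, d_{i+1} = (78 - m_{i+1}^2)/d_i, a_{i+1} = floor((a_0 + m_{i+1})/d_{i+1}):
  m_1 = 1*8 - 0 = 8, d_1 = (78 - 8^2)/1 = 14/1 = 14, a_1 = floor((8 + 8)/14) = 1.
  m_2 = 14*1 - 8 = 6, d_2 = (78 - 6^2)/14 = 42/14 = 3, a_2 = floor((8 + 6)/3) = 4.
  m_3 = 3*4 - 6 = 6, d_3 = (78 - 6^2)/3 = 42/3 = 14, a_3 = floor((8 + 6)/14) = 1.
  m_4 = 14*1 - 6 = 8, d_4 = (78 - 8^2)/14 = 14/14 = 1, a_4 = floor((8 + 8)/1) = 16.
  m_5 = 1*16 - 8 = 8, d_5 = (78 - 8^2)/1 = 14/1 = 14: (m_5, d_5) = (m_1, d_1) = (8, 14), so from here the quotients repeat a_1, ..., a_4; the period length is 4.
So sqrt(78) = [8; (1, 4, 1, 16)] with period length k = 4.
k is even, so the fundamental solution of x^2 - 78y^2 = 1 is (p_{k-1}, q_{k-1}) = (p_3, q_3); compute convergents through index 3.
Convergents (p_i = a_i*p_{i-1} + p_{i-2}, q_i = a_i*q_{i-1} + q_{i-2} with p_{-2}=0, p_{-1}=1, q_{-2}=1, q_{-1}=0):
  i=0: a_0=8, p_0 = 8*1 + 0 = 8, q_0 = 8*0 + 1 = 1.
  i=1: a_1=1, p_1 = 1*8 + 1 = 9, q_1 = 1*1 + 0 = 1.
  i=2: a_2=4, p_2 = 4*9 + 8 = 44, q_2 = 4*1 + 1 = 5.
  i=3: a_3=1, p_3 = 1*44 + 9 = 53, q_3 = 1*5 + 1 = 6.
Check: 53^2 - 78*6^2 = 2809 - 2808 = 1, so (x, y) = (53, 6) solves the equation, and by the theorem it is the least positive solution.

(x, y) = (53, 6)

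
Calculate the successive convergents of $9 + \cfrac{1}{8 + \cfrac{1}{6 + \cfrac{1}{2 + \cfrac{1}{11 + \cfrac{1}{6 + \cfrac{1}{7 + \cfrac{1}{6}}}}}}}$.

Using the convergent recurrence p_i = a_i*p_{i-1} + p_{i-2}, q_i = a_i*q_{i-1} + q_{i-2} with p_{-2}=0, p_{-1}=1, q_{-2}=1, q_{-1}=0:
  i=0: a_0=9, p_0 = 9*1 + 0 = 9, q_0 = 9*0 + 1 = 1.
  i=1: a_1=8, p_1 = 8*9 + 1 = 73, q_1 = 8*1 + 0 = 8.
  i=2: a_2=6, p_2 = 6*73 + 9 = 447, q_2 = 6*8 + 1 = 49.
  i=3: a_3=2, p_3 = 2*447 + 73 = 967, q_3 = 2*49 + 8 = 106.
  i=4: a_4=11, p_4 = 11*967 + 447 = 11084, q_4 = 11*106 + 49 = 1215.
  i=5: a_5=6, p_5 = 6*11084 + 967 = 67471, q_5 = 6*1215 + 106 = 7396.
  i=6: a_6=7, p_6 = 7*67471 + 11084 = 483381, q_6 = 7*7396 + 1215 = 52987.
  i=7: a_7=6, p_7 = 6*483381 + 67471 = 2967757, q_7 = 6*52987 + 7396 = 325318.

9/1, 73/8, 447/49, 967/106, 11084/1215, 67471/7396, 483381/52987, 2967757/325318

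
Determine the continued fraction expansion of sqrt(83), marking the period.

Write x_i = (sqrt(83) + m_i)/d_i with (m_0, d_0) = (0, 1). a_0 = floor(sqrt(83)) = 9, since 9^2 = 81 <= 83 < 100 = 10^2.
Iterate m_{i+1} = d_i*a_i - m_i, d_{i+1} = (83 - m_{i+1}^2)/d_i, a_{i+1} = floor((a_0 + m_{i+1})/d_{i+1}):
  m_1 = 1*9 - 0 = 9, d_1 = (83 - 9^2)/1 = 2/1 = 2, a_1 = floor((9 + 9)/2) = 9.
  m_2 = 2*9 - 9 = 9, d_2 = (83 - 9^2)/2 = 2/2 = 1, a_2 = floor((9 + 9)/1) = 18.
  m_3 = 1*18 - 9 = 9, d_3 = (83 - 9^2)/1 = 2/1 = 2: (m_3, d_3) = (m_1, d_1) = (9, 2), so from here the quotients repeat a_1, a_2; the period length is 2.
Hence the expansion of sqrt(83) is a_0 = 9 followed by the repeating block 9, 18 (period 2).

[9; (9, 18)]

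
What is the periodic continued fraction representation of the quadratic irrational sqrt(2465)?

[49; (1, 1, 1, 5, 1, 1, 5, 1, 1, 1, 98)]

Write x_i = (sqrt(2465) + m_i)/d_i with (m_0, d_0) = (0, 1). a_0 = floor(sqrt(2465)) = 49, since 49^2 = 2401 <= 2465 < 2500 = 50^2.
Iterate m_{i+1} = d_i*a_i - m_i, d_{i+1} = (2465 - m_{i+1}^2)/d_i, a_{i+1} = floor((a_0 + m_{i+1})/d_{i+1}):
  m_1 = 1*49 - 0 = 49, d_1 = (2465 - 49^2)/1 = 64/1 = 64, a_1 = floor((49 + 49)/64) = 1.
  m_2 = 64*1 - 49 = 15, d_2 = (2465 - 15^2)/64 = 2240/64 = 35, a_2 = floor((49 + 15)/35) = 1.
  m_3 = 35*1 - 15 = 20, d_3 = (2465 - 20^2)/35 = 2065/35 = 59, a_3 = floor((49 + 20)/59) = 1.
  m_4 = 59*1 - 20 = 39, d_4 = (2465 - 39^2)/59 = 944/59 = 16, a_4 = floor((49 + 39)/16) = 5.
  m_5 = 16*5 - 39 = 41, d_5 = (2465 - 41^2)/16 = 784/16 = 49, a_5 = floor((49 + 41)/49) = 1.
  m_6 = 49*1 - 41 = 8, d_6 = (2465 - 8^2)/49 = 2401/49 = 49, a_6 = floor((49 + 8)/49) = 1.
  m_7 = 49*1 - 8 = 41, d_7 = (2465 - 41^2)/49 = 784/49 = 16, a_7 = floor((49 + 41)/16) = 5.
  m_8 = 16*5 - 41 = 39, d_8 = (2465 - 39^2)/16 = 944/16 = 59, a_8 = floor((49 + 39)/59) = 1.
  m_9 = 59*1 - 39 = 20, d_9 = (2465 - 20^2)/59 = 2065/59 = 35, a_9 = floor((49 + 20)/35) = 1.
  m_10 = 35*1 - 20 = 15, d_10 = (2465 - 15^2)/35 = 2240/35 = 64, a_10 = floor((49 + 15)/64) = 1.
  m_11 = 64*1 - 15 = 49, d_11 = (2465 - 49^2)/64 = 64/64 = 1, a_11 = floor((49 + 49)/1) = 98.
  m_12 = 1*98 - 49 = 49, d_12 = (2465 - 49^2)/1 = 64/1 = 64: (m_12, d_12) = (m_1, d_1) = (49, 64), so from here the quotients repeat a_1, ..., a_11; the period length is 11.
Hence the expansion of sqrt(2465) is a_0 = 49 followed by the repeating block 1, 1, 1, 5, 1, 1, 5, 1, 1, 1, 98 (period 11).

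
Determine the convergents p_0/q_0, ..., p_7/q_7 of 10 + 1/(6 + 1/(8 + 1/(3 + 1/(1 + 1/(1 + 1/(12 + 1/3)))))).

10/1, 61/6, 498/49, 1555/153, 2053/202, 3608/355, 45349/4462, 139655/13741

Using the convergent recurrence p_i = a_i*p_{i-1} + p_{i-2}, q_i = a_i*q_{i-1} + q_{i-2} with p_{-2}=0, p_{-1}=1, q_{-2}=1, q_{-1}=0:
  i=0: a_0=10, p_0 = 10*1 + 0 = 10, q_0 = 10*0 + 1 = 1.
  i=1: a_1=6, p_1 = 6*10 + 1 = 61, q_1 = 6*1 + 0 = 6.
  i=2: a_2=8, p_2 = 8*61 + 10 = 498, q_2 = 8*6 + 1 = 49.
  i=3: a_3=3, p_3 = 3*498 + 61 = 1555, q_3 = 3*49 + 6 = 153.
  i=4: a_4=1, p_4 = 1*1555 + 498 = 2053, q_4 = 1*153 + 49 = 202.
  i=5: a_5=1, p_5 = 1*2053 + 1555 = 3608, q_5 = 1*202 + 153 = 355.
  i=6: a_6=12, p_6 = 12*3608 + 2053 = 45349, q_6 = 12*355 + 202 = 4462.
  i=7: a_7=3, p_7 = 3*45349 + 3608 = 139655, q_7 = 3*4462 + 355 = 13741.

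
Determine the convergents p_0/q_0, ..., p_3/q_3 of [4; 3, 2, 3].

Using the convergent recurrence p_i = a_i*p_{i-1} + p_{i-2}, q_i = a_i*q_{i-1} + q_{i-2} with p_{-2}=0, p_{-1}=1, q_{-2}=1, q_{-1}=0:
  i=0: a_0=4, p_0 = 4*1 + 0 = 4, q_0 = 4*0 + 1 = 1.
  i=1: a_1=3, p_1 = 3*4 + 1 = 13, q_1 = 3*1 + 0 = 3.
  i=2: a_2=2, p_2 = 2*13 + 4 = 30, q_2 = 2*3 + 1 = 7.
  i=3: a_3=3, p_3 = 3*30 + 13 = 103, q_3 = 3*7 + 3 = 24.

4/1, 13/3, 30/7, 103/24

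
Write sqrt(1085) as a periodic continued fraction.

[32; (1, 15, 2, 15, 1, 64)]

Write x_i = (sqrt(1085) + m_i)/d_i with (m_0, d_0) = (0, 1). a_0 = floor(sqrt(1085)) = 32, since 32^2 = 1024 <= 1085 < 1089 = 33^2.
Iterate m_{i+1} = d_i*a_i - m_i, d_{i+1} = (1085 - m_{i+1}^2)/d_i, a_{i+1} = floor((a_0 + m_{i+1})/d_{i+1}):
  m_1 = 1*32 - 0 = 32, d_1 = (1085 - 32^2)/1 = 61/1 = 61, a_1 = floor((32 + 32)/61) = 1.
  m_2 = 61*1 - 32 = 29, d_2 = (1085 - 29^2)/61 = 244/61 = 4, a_2 = floor((32 + 29)/4) = 15.
  m_3 = 4*15 - 29 = 31, d_3 = (1085 - 31^2)/4 = 124/4 = 31, a_3 = floor((32 + 31)/31) = 2.
  m_4 = 31*2 - 31 = 31, d_4 = (1085 - 31^2)/31 = 124/31 = 4, a_4 = floor((32 + 31)/4) = 15.
  m_5 = 4*15 - 31 = 29, d_5 = (1085 - 29^2)/4 = 244/4 = 61, a_5 = floor((32 + 29)/61) = 1.
  m_6 = 61*1 - 29 = 32, d_6 = (1085 - 32^2)/61 = 61/61 = 1, a_6 = floor((32 + 32)/1) = 64.
  m_7 = 1*64 - 32 = 32, d_7 = (1085 - 32^2)/1 = 61/1 = 61: (m_7, d_7) = (m_1, d_1) = (32, 61), so from here the quotients repeat a_1, ..., a_6; the period length is 6.
Hence the expansion of sqrt(1085) is a_0 = 32 followed by the repeating block 1, 15, 2, 15, 1, 64 (period 6).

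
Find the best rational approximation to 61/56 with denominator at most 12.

Expand x = 61/56 as a continued fraction with the Euclidean algorithm:
  61 = 1*56 + 5, so a_0 = 1.
  56 = 11*5 + 1, so a_1 = 11.
  5 = 5*1 + 0, so a_2 = 5.
so x = [1; 11, 5].
Convergents (p_i = a_i*p_{i-1} + p_{i-2}, q_i = a_i*q_{i-1} + q_{i-2} with p_{-2}=0, p_{-1}=1, q_{-2}=1, q_{-1}=0), until the denominator exceeds 12:
  i=0: a_0=1, p_0 = 1*1 + 0 = 1, q_0 = 1*0 + 1 = 1.
  i=1: a_1=11, p_1 = 11*1 + 1 = 12, q_1 = 11*1 + 0 = 11.
  i=2: a_2=5, p_2 = 5*12 + 1 = 61, q_2 = 5*11 + 1 = 56.
q_2 = 56 > 12, so the last convergent with denominator <= 12 is p_1/q_1 = 12/11.
The closest fraction with denominator <= 12 is either p_1/q_1 or the intermediate fraction (k*p_1 + p_0)/(k*q_1 + q_0) with the largest k >= 1 whose denominator stays <= 12; these approach x as k grows, and every other convergent or intermediate fraction in range is farther away.
Largest k: floor((12 - q_0)/q_1) = floor((12 - 1)/11) = 1.
That gives (1*12 + 1)/(1*11 + 1) = 13/12.
Compare the errors: |x - 12/11| = |61*11 - 12*56|/(56*11) = 1/616, and |x - 13/12| = |61*12 - 13*56|/(56*12) = 4/672.
Cross-multiplying, 1*672 = 672 < 2464 = 4*616, so 1/616 is smaller: the convergent 12/11 is closer to x than 13/12.

12/11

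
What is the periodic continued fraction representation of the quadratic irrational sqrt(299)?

Write x_i = (sqrt(299) + m_i)/d_i with (m_0, d_0) = (0, 1). a_0 = floor(sqrt(299)) = 17, since 17^2 = 289 <= 299 < 324 = 18^2.
Iterate m_{i+1} = d_i*a_i - m_i, d_{i+1} = (299 - m_{i+1}^2)/d_i, a_{i+1} = floor((a_0 + m_{i+1})/d_{i+1}):
  m_1 = 1*17 - 0 = 17, d_1 = (299 - 17^2)/1 = 10/1 = 10, a_1 = floor((17 + 17)/10) = 3.
  m_2 = 10*3 - 17 = 13, d_2 = (299 - 13^2)/10 = 130/10 = 13, a_2 = floor((17 + 13)/13) = 2.
  m_3 = 13*2 - 13 = 13, d_3 = (299 - 13^2)/13 = 130/13 = 10, a_3 = floor((17 + 13)/10) = 3.
  m_4 = 10*3 - 13 = 17, d_4 = (299 - 17^2)/10 = 10/10 = 1, a_4 = floor((17 + 17)/1) = 34.
  m_5 = 1*34 - 17 = 17, d_5 = (299 - 17^2)/1 = 10/1 = 10: (m_5, d_5) = (m_1, d_1) = (17, 10), so from here the quotients repeat a_1, ..., a_4; the period length is 4.
Hence the expansion of sqrt(299) is a_0 = 17 followed by the repeating block 3, 2, 3, 34 (period 4).

[17; (3, 2, 3, 34)]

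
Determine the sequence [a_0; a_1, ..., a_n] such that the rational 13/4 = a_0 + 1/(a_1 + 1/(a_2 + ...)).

[3; 4]

Run the Euclidean algorithm on 13 and 4; the successive quotients are the partial quotients a_0, a_1, ... (each step inverts the fractional part left over by the previous one):
  13 = 3*4 + 1, so a_0 = 3.
  4 = 4*1 + 0, so a_1 = 4.
The remainder reaches 0 after 2 divisions, so the expansion has 2 partial quotients, read off in order.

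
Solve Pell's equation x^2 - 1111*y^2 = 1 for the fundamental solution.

First expand sqrt(1111) as a continued fraction. With x_i = (sqrt(1111) + m_i)/d_i and (m_0, d_0) = (0, 1): a_0 = floor(sqrt(1111)) = 33, since 33^2 = 1089 <= 1111 < 1156 = 34^2.
Iterate m_{i+1} = d_i*a_i - m_i, d_{i+1} = (1111 - m_{i+1}^2)/d_i, a_{i+1} = floor((a_0 + m_{i+1})/d_{i+1}):
  m_1 = 1*33 - 0 = 33, d_1 = (1111 - 33^2)/1 = 22/1 = 22, a_1 = floor((33 + 33)/22) = 3.
  m_2 = 22*3 - 33 = 33, d_2 = (1111 - 33^2)/22 = 22/22 = 1, a_2 = floor((33 + 33)/1) = 66.
  m_3 = 1*66 - 33 = 33, d_3 = (1111 - 33^2)/1 = 22/1 = 22: (m_3, d_3) = (m_1, d_1) = (33, 22), so from here the quotients repeat a_1, a_2; the period length is 2.
So sqrt(1111) = [33; (3, 66)] with period length k = 2.
k is even, so the fundamental solution of x^2 - 1111y^2 = 1 is (p_{k-1}, q_{k-1}) = (p_1, q_1); compute convergents through index 1.
Convergents (p_i = a_i*p_{i-1} + p_{i-2}, q_i = a_i*q_{i-1} + q_{i-2} with p_{-2}=0, p_{-1}=1, q_{-2}=1, q_{-1}=0):
  i=0: a_0=33, p_0 = 33*1 + 0 = 33, q_0 = 33*0 + 1 = 1.
  i=1: a_1=3, p_1 = 3*33 + 1 = 100, q_1 = 3*1 + 0 = 3.
Check: 100^2 - 1111*3^2 = 10000 - 9999 = 1, so (x, y) = (100, 3) solves the equation, and by the theorem it is the least positive solution.

(x, y) = (100, 3)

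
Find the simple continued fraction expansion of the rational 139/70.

Run the Euclidean algorithm on 139 and 70; the successive quotients are the partial quotients a_0, a_1, ... (each step inverts the fractional part left over by the previous one):
  139 = 1*70 + 69, so a_0 = 1.
  70 = 1*69 + 1, so a_1 = 1.
  69 = 69*1 + 0, so a_2 = 69.
The remainder reaches 0 after 3 divisions, so the expansion has 3 partial quotients, read off in order.

[1; 1, 69]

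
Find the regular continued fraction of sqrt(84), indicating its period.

[9; (6, 18)]

Write x_i = (sqrt(84) + m_i)/d_i with (m_0, d_0) = (0, 1). a_0 = floor(sqrt(84)) = 9, since 9^2 = 81 <= 84 < 100 = 10^2.
Iterate m_{i+1} = d_i*a_i - m_i, d_{i+1} = (84 - m_{i+1}^2)/d_i, a_{i+1} = floor((a_0 + m_{i+1})/d_{i+1}):
  m_1 = 1*9 - 0 = 9, d_1 = (84 - 9^2)/1 = 3/1 = 3, a_1 = floor((9 + 9)/3) = 6.
  m_2 = 3*6 - 9 = 9, d_2 = (84 - 9^2)/3 = 3/3 = 1, a_2 = floor((9 + 9)/1) = 18.
  m_3 = 1*18 - 9 = 9, d_3 = (84 - 9^2)/1 = 3/1 = 3: (m_3, d_3) = (m_1, d_1) = (9, 3), so from here the quotients repeat a_1, a_2; the period length is 2.
Hence the expansion of sqrt(84) is a_0 = 9 followed by the repeating block 6, 18 (period 2).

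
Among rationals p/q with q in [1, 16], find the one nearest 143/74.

Expand x = 143/74 as a continued fraction with the Euclidean algorithm:
  143 = 1*74 + 69, so a_0 = 1.
  74 = 1*69 + 5, so a_1 = 1.
  69 = 13*5 + 4, so a_2 = 13.
  5 = 1*4 + 1, so a_3 = 1.
  4 = 4*1 + 0, so a_4 = 4.
so x = [1; 1, 13, 1, 4].
Convergents (p_i = a_i*p_{i-1} + p_{i-2}, q_i = a_i*q_{i-1} + q_{i-2} with p_{-2}=0, p_{-1}=1, q_{-2}=1, q_{-1}=0), until the denominator exceeds 16:
  i=0: a_0=1, p_0 = 1*1 + 0 = 1, q_0 = 1*0 + 1 = 1.
  i=1: a_1=1, p_1 = 1*1 + 1 = 2, q_1 = 1*1 + 0 = 1.
  i=2: a_2=13, p_2 = 13*2 + 1 = 27, q_2 = 13*1 + 1 = 14.
  i=3: a_3=1, p_3 = 1*27 + 2 = 29, q_3 = 1*14 + 1 = 15.
  i=4: a_4=4, p_4 = 4*29 + 27 = 143, q_4 = 4*15 + 14 = 74.
q_4 = 74 > 16, so the last convergent with denominator <= 16 is p_3/q_3 = 29/15.
The closest fraction with denominator <= 16 is either p_3/q_3 or the intermediate fraction (k*p_3 + p_2)/(k*q_3 + q_2) with the largest k >= 1 whose denominator stays <= 16; these approach x as k grows, and every other convergent or intermediate fraction in range is farther away.
Largest k: floor((16 - q_2)/q_3) = floor((16 - 14)/15) = 0.
Since k = 0, no intermediate fraction beyond p_3/q_3 has denominator <= 16, so the convergent 29/15 is the closest (its error is |143*15 - 29*74|/(74*15) = 1/1110).

29/15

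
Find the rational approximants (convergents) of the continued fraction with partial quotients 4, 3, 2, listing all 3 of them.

4/1, 13/3, 30/7

Using the convergent recurrence p_i = a_i*p_{i-1} + p_{i-2}, q_i = a_i*q_{i-1} + q_{i-2} with p_{-2}=0, p_{-1}=1, q_{-2}=1, q_{-1}=0:
  i=0: a_0=4, p_0 = 4*1 + 0 = 4, q_0 = 4*0 + 1 = 1.
  i=1: a_1=3, p_1 = 3*4 + 1 = 13, q_1 = 3*1 + 0 = 3.
  i=2: a_2=2, p_2 = 2*13 + 4 = 30, q_2 = 2*3 + 1 = 7.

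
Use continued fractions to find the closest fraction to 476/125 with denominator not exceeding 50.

99/26

Expand x = 476/125 as a continued fraction with the Euclidean algorithm:
  476 = 3*125 + 101, so a_0 = 3.
  125 = 1*101 + 24, so a_1 = 1.
  101 = 4*24 + 5, so a_2 = 4.
  24 = 4*5 + 4, so a_3 = 4.
  5 = 1*4 + 1, so a_4 = 1.
  4 = 4*1 + 0, so a_5 = 4.
so x = [3; 1, 4, 4, 1, 4].
Convergents (p_i = a_i*p_{i-1} + p_{i-2}, q_i = a_i*q_{i-1} + q_{i-2} with p_{-2}=0, p_{-1}=1, q_{-2}=1, q_{-1}=0), until the denominator exceeds 50:
  i=0: a_0=3, p_0 = 3*1 + 0 = 3, q_0 = 3*0 + 1 = 1.
  i=1: a_1=1, p_1 = 1*3 + 1 = 4, q_1 = 1*1 + 0 = 1.
  i=2: a_2=4, p_2 = 4*4 + 3 = 19, q_2 = 4*1 + 1 = 5.
  i=3: a_3=4, p_3 = 4*19 + 4 = 80, q_3 = 4*5 + 1 = 21.
  i=4: a_4=1, p_4 = 1*80 + 19 = 99, q_4 = 1*21 + 5 = 26.
  i=5: a_5=4, p_5 = 4*99 + 80 = 476, q_5 = 4*26 + 21 = 125.
q_5 = 125 > 50, so the last convergent with denominator <= 50 is p_4/q_4 = 99/26.
The closest fraction with denominator <= 50 is either p_4/q_4 or the intermediate fraction (k*p_4 + p_3)/(k*q_4 + q_3) with the largest k >= 1 whose denominator stays <= 50; these approach x as k grows, and every other convergent or intermediate fraction in range is farther away.
Largest k: floor((50 - q_3)/q_4) = floor((50 - 21)/26) = 1.
That gives (1*99 + 80)/(1*26 + 21) = 179/47.
Compare the errors: |x - 99/26| = |476*26 - 99*125|/(125*26) = 1/3250, and |x - 179/47| = |476*47 - 179*125|/(125*47) = 3/5875.
Cross-multiplying, 1*5875 = 5875 < 9750 = 3*3250, so 1/3250 is smaller: the convergent 99/26 is closer to x than 179/47.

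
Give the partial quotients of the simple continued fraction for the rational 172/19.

Run the Euclidean algorithm on 172 and 19; the successive quotients are the partial quotients a_0, a_1, ... (each step inverts the fractional part left over by the previous one):
  172 = 9*19 + 1, so a_0 = 9.
  19 = 19*1 + 0, so a_1 = 19.
The remainder reaches 0 after 2 divisions, so the expansion has 2 partial quotients, read off in order.

[9; 19]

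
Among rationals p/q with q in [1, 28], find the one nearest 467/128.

Expand x = 467/128 as a continued fraction with the Euclidean algorithm:
  467 = 3*128 + 83, so a_0 = 3.
  128 = 1*83 + 45, so a_1 = 1.
  83 = 1*45 + 38, so a_2 = 1.
  45 = 1*38 + 7, so a_3 = 1.
  38 = 5*7 + 3, so a_4 = 5.
  7 = 2*3 + 1, so a_5 = 2.
  3 = 3*1 + 0, so a_6 = 3.
so x = [3; 1, 1, 1, 5, 2, 3].
Convergents (p_i = a_i*p_{i-1} + p_{i-2}, q_i = a_i*q_{i-1} + q_{i-2} with p_{-2}=0, p_{-1}=1, q_{-2}=1, q_{-1}=0), until the denominator exceeds 28:
  i=0: a_0=3, p_0 = 3*1 + 0 = 3, q_0 = 3*0 + 1 = 1.
  i=1: a_1=1, p_1 = 1*3 + 1 = 4, q_1 = 1*1 + 0 = 1.
  i=2: a_2=1, p_2 = 1*4 + 3 = 7, q_2 = 1*1 + 1 = 2.
  i=3: a_3=1, p_3 = 1*7 + 4 = 11, q_3 = 1*2 + 1 = 3.
  i=4: a_4=5, p_4 = 5*11 + 7 = 62, q_4 = 5*3 + 2 = 17.
  i=5: a_5=2, p_5 = 2*62 + 11 = 135, q_5 = 2*17 + 3 = 37.
q_5 = 37 > 28, so the last convergent with denominator <= 28 is p_4/q_4 = 62/17.
The closest fraction with denominator <= 28 is either p_4/q_4 or the intermediate fraction (k*p_4 + p_3)/(k*q_4 + q_3) with the largest k >= 1 whose denominator stays <= 28; these approach x as k grows, and every other convergent or intermediate fraction in range is farther away.
Largest k: floor((28 - q_3)/q_4) = floor((28 - 3)/17) = 1.
That gives (1*62 + 11)/(1*17 + 3) = 73/20.
Compare the errors: |x - 62/17| = |467*17 - 62*128|/(128*17) = 3/2176, and |x - 73/20| = |467*20 - 73*128|/(128*20) = 4/2560.
Cross-multiplying, 3*2560 = 7680 < 8704 = 4*2176, so 3/2176 is smaller: the convergent 62/17 is closer to x than 73/20.

62/17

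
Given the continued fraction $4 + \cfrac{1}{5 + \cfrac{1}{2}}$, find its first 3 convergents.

4/1, 21/5, 46/11

Using the convergent recurrence p_i = a_i*p_{i-1} + p_{i-2}, q_i = a_i*q_{i-1} + q_{i-2} with p_{-2}=0, p_{-1}=1, q_{-2}=1, q_{-1}=0:
  i=0: a_0=4, p_0 = 4*1 + 0 = 4, q_0 = 4*0 + 1 = 1.
  i=1: a_1=5, p_1 = 5*4 + 1 = 21, q_1 = 5*1 + 0 = 5.
  i=2: a_2=2, p_2 = 2*21 + 4 = 46, q_2 = 2*5 + 1 = 11.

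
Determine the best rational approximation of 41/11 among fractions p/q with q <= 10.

26/7

Expand x = 41/11 as a continued fraction with the Euclidean algorithm:
  41 = 3*11 + 8, so a_0 = 3.
  11 = 1*8 + 3, so a_1 = 1.
  8 = 2*3 + 2, so a_2 = 2.
  3 = 1*2 + 1, so a_3 = 1.
  2 = 2*1 + 0, so a_4 = 2.
so x = [3; 1, 2, 1, 2].
Convergents (p_i = a_i*p_{i-1} + p_{i-2}, q_i = a_i*q_{i-1} + q_{i-2} with p_{-2}=0, p_{-1}=1, q_{-2}=1, q_{-1}=0), until the denominator exceeds 10:
  i=0: a_0=3, p_0 = 3*1 + 0 = 3, q_0 = 3*0 + 1 = 1.
  i=1: a_1=1, p_1 = 1*3 + 1 = 4, q_1 = 1*1 + 0 = 1.
  i=2: a_2=2, p_2 = 2*4 + 3 = 11, q_2 = 2*1 + 1 = 3.
  i=3: a_3=1, p_3 = 1*11 + 4 = 15, q_3 = 1*3 + 1 = 4.
  i=4: a_4=2, p_4 = 2*15 + 11 = 41, q_4 = 2*4 + 3 = 11.
q_4 = 11 > 10, so the last convergent with denominator <= 10 is p_3/q_3 = 15/4.
The closest fraction with denominator <= 10 is either p_3/q_3 or the intermediate fraction (k*p_3 + p_2)/(k*q_3 + q_2) with the largest k >= 1 whose denominator stays <= 10; these approach x as k grows, and every other convergent or intermediate fraction in range is farther away.
Largest k: floor((10 - q_2)/q_3) = floor((10 - 3)/4) = 1.
That gives (1*15 + 11)/(1*4 + 3) = 26/7.
Compare the errors: |x - 15/4| = |41*4 - 15*11|/(11*4) = 1/44, and |x - 26/7| = |41*7 - 26*11|/(11*7) = 1/77.
Cross-multiplying, 1*44 = 44 < 77 = 1*77, so 1/77 is smaller: the intermediate fraction 26/7 is closer to x than 15/4.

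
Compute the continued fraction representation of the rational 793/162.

[4; 1, 8, 1, 1, 8]

Run the Euclidean algorithm on 793 and 162; the successive quotients are the partial quotients a_0, a_1, ... (each step inverts the fractional part left over by the previous one):
  793 = 4*162 + 145, so a_0 = 4.
  162 = 1*145 + 17, so a_1 = 1.
  145 = 8*17 + 9, so a_2 = 8.
  17 = 1*9 + 8, so a_3 = 1.
  9 = 1*8 + 1, so a_4 = 1.
  8 = 8*1 + 0, so a_5 = 8.
The remainder reaches 0 after 6 divisions, so the expansion has 6 partial quotients, read off in order.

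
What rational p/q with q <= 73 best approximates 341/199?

12/7

Expand x = 341/199 as a continued fraction with the Euclidean algorithm:
  341 = 1*199 + 142, so a_0 = 1.
  199 = 1*142 + 57, so a_1 = 1.
  142 = 2*57 + 28, so a_2 = 2.
  57 = 2*28 + 1, so a_3 = 2.
  28 = 28*1 + 0, so a_4 = 28.
so x = [1; 1, 2, 2, 28].
Convergents (p_i = a_i*p_{i-1} + p_{i-2}, q_i = a_i*q_{i-1} + q_{i-2} with p_{-2}=0, p_{-1}=1, q_{-2}=1, q_{-1}=0), until the denominator exceeds 73:
  i=0: a_0=1, p_0 = 1*1 + 0 = 1, q_0 = 1*0 + 1 = 1.
  i=1: a_1=1, p_1 = 1*1 + 1 = 2, q_1 = 1*1 + 0 = 1.
  i=2: a_2=2, p_2 = 2*2 + 1 = 5, q_2 = 2*1 + 1 = 3.
  i=3: a_3=2, p_3 = 2*5 + 2 = 12, q_3 = 2*3 + 1 = 7.
  i=4: a_4=28, p_4 = 28*12 + 5 = 341, q_4 = 28*7 + 3 = 199.
q_4 = 199 > 73, so the last convergent with denominator <= 73 is p_3/q_3 = 12/7.
The closest fraction with denominator <= 73 is either p_3/q_3 or the intermediate fraction (k*p_3 + p_2)/(k*q_3 + q_2) with the largest k >= 1 whose denominator stays <= 73; these approach x as k grows, and every other convergent or intermediate fraction in range is farther away.
Largest k: floor((73 - q_2)/q_3) = floor((73 - 3)/7) = 10.
That gives (10*12 + 5)/(10*7 + 3) = 125/73.
Compare the errors: |x - 12/7| = |341*7 - 12*199|/(199*7) = 1/1393, and |x - 125/73| = |341*73 - 125*199|/(199*73) = 18/14527.
Cross-multiplying, 1*14527 = 14527 < 25074 = 18*1393, so 1/1393 is smaller: the convergent 12/7 is closer to x than 125/73.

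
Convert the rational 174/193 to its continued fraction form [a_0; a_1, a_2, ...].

Run the Euclidean algorithm on 174 and 193; the successive quotients are the partial quotients a_0, a_1, ... (each step inverts the fractional part left over by the previous one):
  174 = 0*193 + 174, so a_0 = 0.
  193 = 1*174 + 19, so a_1 = 1.
  174 = 9*19 + 3, so a_2 = 9.
  19 = 6*3 + 1, so a_3 = 6.
  3 = 3*1 + 0, so a_4 = 3.
The remainder reaches 0 after 5 divisions, so the expansion has 5 partial quotients, read off in order.

[0; 1, 9, 6, 3]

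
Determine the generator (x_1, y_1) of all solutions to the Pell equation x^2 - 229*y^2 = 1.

(x, y) = (5848201, 386460)

First expand sqrt(229) as a continued fraction. With x_i = (sqrt(229) + m_i)/d_i and (m_0, d_0) = (0, 1): a_0 = floor(sqrt(229)) = 15, since 15^2 = 225 <= 229 < 256 = 16^2.
Iterate m_{i+1} = d_i*a_i - m_i, d_{i+1} = (229 - m_{i+1}^2)/d_i, a_{i+1} = floor((a_0 + m_{i+1})/d_{i+1}):
  m_1 = 1*15 - 0 = 15, d_1 = (229 - 15^2)/1 = 4/1 = 4, a_1 = floor((15 + 15)/4) = 7.
  m_2 = 4*7 - 15 = 13, d_2 = (229 - 13^2)/4 = 60/4 = 15, a_2 = floor((15 + 13)/15) = 1.
  m_3 = 15*1 - 13 = 2, d_3 = (229 - 2^2)/15 = 225/15 = 15, a_3 = floor((15 + 2)/15) = 1.
  m_4 = 15*1 - 2 = 13, d_4 = (229 - 13^2)/15 = 60/15 = 4, a_4 = floor((15 + 13)/4) = 7.
  m_5 = 4*7 - 13 = 15, d_5 = (229 - 15^2)/4 = 4/4 = 1, a_5 = floor((15 + 15)/1) = 30.
  m_6 = 1*30 - 15 = 15, d_6 = (229 - 15^2)/1 = 4/1 = 4: (m_6, d_6) = (m_1, d_1) = (15, 4), so from here the quotients repeat a_1, ..., a_5; the period length is 5.
So sqrt(229) = [15; (7, 1, 1, 7, 30)] with period length k = 5.
k is odd, so (p_{k-1}, q_{k-1}) only solves x^2 - 229y^2 = -1 and the fundamental solution of x^2 - 229y^2 = 1 is (p_{2k-1}, q_{2k-1}) = (p_9, q_9); compute convergents through index 9, running through the period twice.
Convergents (p_i = a_i*p_{i-1} + p_{i-2}, q_i = a_i*q_{i-1} + q_{i-2} with p_{-2}=0, p_{-1}=1, q_{-2}=1, q_{-1}=0):
  i=0: a_0=15, p_0 = 15*1 + 0 = 15, q_0 = 15*0 + 1 = 1.
  i=1: a_1=7, p_1 = 7*15 + 1 = 106, q_1 = 7*1 + 0 = 7.
  i=2: a_2=1, p_2 = 1*106 + 15 = 121, q_2 = 1*7 + 1 = 8.
  i=3: a_3=1, p_3 = 1*121 + 106 = 227, q_3 = 1*8 + 7 = 15.
  i=4: a_4=7, p_4 = 7*227 + 121 = 1710, q_4 = 7*15 + 8 = 113.
  i=5: a_5=30, p_5 = 30*1710 + 227 = 51527, q_5 = 30*113 + 15 = 3405.
  i=6: a_6=7, p_6 = 7*51527 + 1710 = 362399, q_6 = 7*3405 + 113 = 23948.
  i=7: a_7=1, p_7 = 1*362399 + 51527 = 413926, q_7 = 1*23948 + 3405 = 27353.
  i=8: a_8=1, p_8 = 1*413926 + 362399 = 776325, q_8 = 1*27353 + 23948 = 51301.
  i=9: a_9=7, p_9 = 7*776325 + 413926 = 5848201, q_9 = 7*51301 + 27353 = 386460.
Indeed p_4^2 - 229*q_4^2 = 2924100 - 2924101 = -1, not +1.
Check: 5848201^2 - 229*386460^2 = 34201454936401 - 34201454936400 = 1, so (x, y) = (5848201, 386460) solves the equation, and by the theorem it is the least positive solution.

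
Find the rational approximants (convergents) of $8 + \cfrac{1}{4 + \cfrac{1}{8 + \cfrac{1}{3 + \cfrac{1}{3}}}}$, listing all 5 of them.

8/1, 33/4, 272/33, 849/103, 2819/342

Using the convergent recurrence p_i = a_i*p_{i-1} + p_{i-2}, q_i = a_i*q_{i-1} + q_{i-2} with p_{-2}=0, p_{-1}=1, q_{-2}=1, q_{-1}=0:
  i=0: a_0=8, p_0 = 8*1 + 0 = 8, q_0 = 8*0 + 1 = 1.
  i=1: a_1=4, p_1 = 4*8 + 1 = 33, q_1 = 4*1 + 0 = 4.
  i=2: a_2=8, p_2 = 8*33 + 8 = 272, q_2 = 8*4 + 1 = 33.
  i=3: a_3=3, p_3 = 3*272 + 33 = 849, q_3 = 3*33 + 4 = 103.
  i=4: a_4=3, p_4 = 3*849 + 272 = 2819, q_4 = 3*103 + 33 = 342.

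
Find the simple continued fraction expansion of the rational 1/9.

[0; 9]

Run the Euclidean algorithm on 1 and 9; the successive quotients are the partial quotients a_0, a_1, ... (each step inverts the fractional part left over by the previous one):
  1 = 0*9 + 1, so a_0 = 0.
  9 = 9*1 + 0, so a_1 = 9.
The remainder reaches 0 after 2 divisions, so the expansion has 2 partial quotients, read off in order.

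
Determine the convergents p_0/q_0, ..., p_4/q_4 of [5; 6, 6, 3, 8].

5/1, 31/6, 191/37, 604/117, 5023/973

Using the convergent recurrence p_i = a_i*p_{i-1} + p_{i-2}, q_i = a_i*q_{i-1} + q_{i-2} with p_{-2}=0, p_{-1}=1, q_{-2}=1, q_{-1}=0:
  i=0: a_0=5, p_0 = 5*1 + 0 = 5, q_0 = 5*0 + 1 = 1.
  i=1: a_1=6, p_1 = 6*5 + 1 = 31, q_1 = 6*1 + 0 = 6.
  i=2: a_2=6, p_2 = 6*31 + 5 = 191, q_2 = 6*6 + 1 = 37.
  i=3: a_3=3, p_3 = 3*191 + 31 = 604, q_3 = 3*37 + 6 = 117.
  i=4: a_4=8, p_4 = 8*604 + 191 = 5023, q_4 = 8*117 + 37 = 973.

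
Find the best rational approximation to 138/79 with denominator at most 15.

7/4

Expand x = 138/79 as a continued fraction with the Euclidean algorithm:
  138 = 1*79 + 59, so a_0 = 1.
  79 = 1*59 + 20, so a_1 = 1.
  59 = 2*20 + 19, so a_2 = 2.
  20 = 1*19 + 1, so a_3 = 1.
  19 = 19*1 + 0, so a_4 = 19.
so x = [1; 1, 2, 1, 19].
Convergents (p_i = a_i*p_{i-1} + p_{i-2}, q_i = a_i*q_{i-1} + q_{i-2} with p_{-2}=0, p_{-1}=1, q_{-2}=1, q_{-1}=0), until the denominator exceeds 15:
  i=0: a_0=1, p_0 = 1*1 + 0 = 1, q_0 = 1*0 + 1 = 1.
  i=1: a_1=1, p_1 = 1*1 + 1 = 2, q_1 = 1*1 + 0 = 1.
  i=2: a_2=2, p_2 = 2*2 + 1 = 5, q_2 = 2*1 + 1 = 3.
  i=3: a_3=1, p_3 = 1*5 + 2 = 7, q_3 = 1*3 + 1 = 4.
  i=4: a_4=19, p_4 = 19*7 + 5 = 138, q_4 = 19*4 + 3 = 79.
q_4 = 79 > 15, so the last convergent with denominator <= 15 is p_3/q_3 = 7/4.
The closest fraction with denominator <= 15 is either p_3/q_3 or the intermediate fraction (k*p_3 + p_2)/(k*q_3 + q_2) with the largest k >= 1 whose denominator stays <= 15; these approach x as k grows, and every other convergent or intermediate fraction in range is farther away.
Largest k: floor((15 - q_2)/q_3) = floor((15 - 3)/4) = 3.
That gives (3*7 + 5)/(3*4 + 3) = 26/15.
Compare the errors: |x - 7/4| = |138*4 - 7*79|/(79*4) = 1/316, and |x - 26/15| = |138*15 - 26*79|/(79*15) = 16/1185.
Cross-multiplying, 1*1185 = 1185 < 5056 = 16*316, so 1/316 is smaller: the convergent 7/4 is closer to x than 26/15.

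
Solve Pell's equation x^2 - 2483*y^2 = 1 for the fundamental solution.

First expand sqrt(2483) as a continued fraction. With x_i = (sqrt(2483) + m_i)/d_i and (m_0, d_0) = (0, 1): a_0 = floor(sqrt(2483)) = 49, since 49^2 = 2401 <= 2483 < 2500 = 50^2.
Iterate m_{i+1} = d_i*a_i - m_i, d_{i+1} = (2483 - m_{i+1}^2)/d_i, a_{i+1} = floor((a_0 + m_{i+1})/d_{i+1}):
  m_1 = 1*49 - 0 = 49, d_1 = (2483 - 49^2)/1 = 82/1 = 82, a_1 = floor((49 + 49)/82) = 1.
  m_2 = 82*1 - 49 = 33, d_2 = (2483 - 33^2)/82 = 1394/82 = 17, a_2 = floor((49 + 33)/17) = 4.
  m_3 = 17*4 - 33 = 35, d_3 = (2483 - 35^2)/17 = 1258/17 = 74, a_3 = floor((49 + 35)/74) = 1.
  m_4 = 74*1 - 35 = 39, d_4 = (2483 - 39^2)/74 = 962/74 = 13, a_4 = floor((49 + 39)/13) = 6.
  m_5 = 13*6 - 39 = 39, d_5 = (2483 - 39^2)/13 = 962/13 = 74, a_5 = floor((49 + 39)/74) = 1.
  m_6 = 74*1 - 39 = 35, d_6 = (2483 - 35^2)/74 = 1258/74 = 17, a_6 = floor((49 + 35)/17) = 4.
  m_7 = 17*4 - 35 = 33, d_7 = (2483 - 33^2)/17 = 1394/17 = 82, a_7 = floor((49 + 33)/82) = 1.
  m_8 = 82*1 - 33 = 49, d_8 = (2483 - 49^2)/82 = 82/82 = 1, a_8 = floor((49 + 49)/1) = 98.
  m_9 = 1*98 - 49 = 49, d_9 = (2483 - 49^2)/1 = 82/1 = 82: (m_9, d_9) = (m_1, d_1) = (49, 82), so from here the quotients repeat a_1, ..., a_8; the period length is 8.
So sqrt(2483) = [49; (1, 4, 1, 6, 1, 4, 1, 98)] with period length k = 8.
k is even, so the fundamental solution of x^2 - 2483y^2 = 1 is (p_{k-1}, q_{k-1}) = (p_7, q_7); compute convergents through index 7.
Convergents (p_i = a_i*p_{i-1} + p_{i-2}, q_i = a_i*q_{i-1} + q_{i-2} with p_{-2}=0, p_{-1}=1, q_{-2}=1, q_{-1}=0):
  i=0: a_0=49, p_0 = 49*1 + 0 = 49, q_0 = 49*0 + 1 = 1.
  i=1: a_1=1, p_1 = 1*49 + 1 = 50, q_1 = 1*1 + 0 = 1.
  i=2: a_2=4, p_2 = 4*50 + 49 = 249, q_2 = 4*1 + 1 = 5.
  i=3: a_3=1, p_3 = 1*249 + 50 = 299, q_3 = 1*5 + 1 = 6.
  i=4: a_4=6, p_4 = 6*299 + 249 = 2043, q_4 = 6*6 + 5 = 41.
  i=5: a_5=1, p_5 = 1*2043 + 299 = 2342, q_5 = 1*41 + 6 = 47.
  i=6: a_6=4, p_6 = 4*2342 + 2043 = 11411, q_6 = 4*47 + 41 = 229.
  i=7: a_7=1, p_7 = 1*11411 + 2342 = 13753, q_7 = 1*229 + 47 = 276.
Check: 13753^2 - 2483*276^2 = 189145009 - 189145008 = 1, so (x, y) = (13753, 276) solves the equation, and by the theorem it is the least positive solution.

(x, y) = (13753, 276)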